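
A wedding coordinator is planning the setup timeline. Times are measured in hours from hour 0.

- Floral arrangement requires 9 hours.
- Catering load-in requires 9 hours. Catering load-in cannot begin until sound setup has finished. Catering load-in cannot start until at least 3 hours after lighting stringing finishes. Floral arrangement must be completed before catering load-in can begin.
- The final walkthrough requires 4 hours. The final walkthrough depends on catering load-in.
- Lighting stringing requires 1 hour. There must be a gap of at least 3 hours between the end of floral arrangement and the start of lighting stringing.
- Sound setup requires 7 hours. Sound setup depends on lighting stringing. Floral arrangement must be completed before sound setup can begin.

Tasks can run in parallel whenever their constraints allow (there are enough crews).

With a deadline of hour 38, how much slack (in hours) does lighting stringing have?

Nothing blocks floral arrangement, so it runs from hour 0 to hour 9.
Lighting stringing cannot begin until floral arrangement (finishes hour 9, plus 3-hour gap → hour 12). It runs from hour 12 to 12 + 1 = hour 13.

Working backward from the deadline:
The final walkthrough has no dependents, so it just needs to finish by hour 38. Starting by 38 − 4 = hour 34 achieves that.
Catering load-in feeds into the final walkthrough (must start by hour 34); so catering load-in must finish by hour 34 and therefore start by hour 25.
Sound setup must finish before catering load-in (must start by hour 25). With a 7-hour duration, sound setup must start by 25 − 7 = hour 18.
Lighting stringing has several dependents: sound setup (must start by hour 18); catering load-in (must start by hour 25, minus 3-hour gap → hour 22). The earliest of those limits is hour 18, so lighting stringing must start by 18 − 1 = hour 17.
So lighting stringing can start as early as hour 12 and as late as hour 17, giving 17 − 12 = 5 hours of slack.

5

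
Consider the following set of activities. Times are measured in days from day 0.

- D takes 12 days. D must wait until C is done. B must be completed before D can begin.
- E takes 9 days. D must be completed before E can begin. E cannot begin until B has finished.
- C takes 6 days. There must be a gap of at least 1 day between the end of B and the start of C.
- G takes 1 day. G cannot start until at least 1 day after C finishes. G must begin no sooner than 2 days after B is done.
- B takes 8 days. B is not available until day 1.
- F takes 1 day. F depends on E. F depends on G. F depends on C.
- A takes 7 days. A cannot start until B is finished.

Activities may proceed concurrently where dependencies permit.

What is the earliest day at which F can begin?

B waits on its own release at day 1, so it starts at day 1 and finishes at 1 + 8 = day 9.
C cannot begin until B (finishes day 9, plus 1-day gap → day 10). It runs from day 10 to 10 + 6 = day 16.
G has to wait for C (finishes day 16, plus 1-day gap → day 17); B (finishes day 9, plus 2-day gap → day 11). The latest of these is day 17, so G runs day 17 to 17 + 1 = day 18.
D cannot start until C (finishes day 16); B (finishes day 9). The controlling bound is day 16, so D finishes at 16 + 12 = day 28.
E has to wait for D (finishes day 28); B (finishes day 9). The latest of these is day 28, so E runs day 28 to 28 + 9 = day 37.
F waits on E (finishes day 37); G (finishes day 18); C (finishes day 16). The latest of these is day 37, which is the earliest F can start.

37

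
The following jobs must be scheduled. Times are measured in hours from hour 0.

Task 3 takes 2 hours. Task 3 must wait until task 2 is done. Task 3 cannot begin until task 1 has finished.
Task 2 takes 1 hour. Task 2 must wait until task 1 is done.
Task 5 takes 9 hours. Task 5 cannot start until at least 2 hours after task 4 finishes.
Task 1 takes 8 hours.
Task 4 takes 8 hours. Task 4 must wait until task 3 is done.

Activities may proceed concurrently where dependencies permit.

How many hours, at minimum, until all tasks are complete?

Task 1 can start immediately at hour 0; it finishes at hour 8.
After task 1 (finishes hour 8), task 2 can start at hour 8 and finishes at hour 9.
Task 3 cannot start until task 2 (finishes hour 9); task 1 (finishes hour 8). The controlling bound is hour 9, so task 3 finishes at 9 + 2 = hour 11.
After task 3 (finishes hour 11), task 4 can start at hour 11 and finishes at hour 19.
After task 4 (finishes hour 19, plus 2-hour gap → hour 21), task 5 can start at hour 21 and finishes at hour 30.
All tasks are finished once the last one completes. Finish times: Task 1 at 8, Task 2 at 9, Task 3 at 11, Task 4 at 19, Task 5 at 30. The latest is hour 30.

30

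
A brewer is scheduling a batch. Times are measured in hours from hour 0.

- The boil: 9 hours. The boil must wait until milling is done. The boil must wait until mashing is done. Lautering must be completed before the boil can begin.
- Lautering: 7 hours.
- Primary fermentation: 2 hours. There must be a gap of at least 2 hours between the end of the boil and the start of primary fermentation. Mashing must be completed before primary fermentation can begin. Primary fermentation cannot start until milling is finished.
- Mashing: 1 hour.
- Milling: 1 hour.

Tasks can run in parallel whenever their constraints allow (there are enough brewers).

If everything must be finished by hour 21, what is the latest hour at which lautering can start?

1

Nothing follows primary fermentation; the deadline of hour 21 is its only limit. It must start by 21 − 2 = hour 19.
The boil has to be done before primary fermentation (must start by hour 19, minus 2-hour gap → hour 17). That means finishing by hour 17, i.e. starting by 17 − 9 = hour 8.
Lautering feeds into the boil (must start by hour 8); so lautering must finish by hour 8 and therefore start by hour 1.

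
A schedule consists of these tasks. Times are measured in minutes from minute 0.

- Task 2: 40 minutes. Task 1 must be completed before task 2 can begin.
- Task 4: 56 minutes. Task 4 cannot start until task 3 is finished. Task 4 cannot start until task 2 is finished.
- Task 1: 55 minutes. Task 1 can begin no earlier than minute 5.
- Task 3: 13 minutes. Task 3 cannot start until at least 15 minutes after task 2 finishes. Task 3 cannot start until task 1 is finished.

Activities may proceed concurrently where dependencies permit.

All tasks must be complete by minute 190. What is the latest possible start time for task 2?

66

Nothing follows task 4; the deadline of minute 190 is its only limit. It must start by 190 − 56 = minute 134.
Since task 4 (must start by minute 134) depends on it, task 3 must finish by minute 134. Backing off its 13-minute duration gives a latest start of minute 121.
Task 2 must finish in time for task 3 (must start by minute 121, minus 15-minute gap → minute 106); task 4 (must start by minute 134). The tightest is minute 106, so task 2 must start by 106 − 40 = minute 66.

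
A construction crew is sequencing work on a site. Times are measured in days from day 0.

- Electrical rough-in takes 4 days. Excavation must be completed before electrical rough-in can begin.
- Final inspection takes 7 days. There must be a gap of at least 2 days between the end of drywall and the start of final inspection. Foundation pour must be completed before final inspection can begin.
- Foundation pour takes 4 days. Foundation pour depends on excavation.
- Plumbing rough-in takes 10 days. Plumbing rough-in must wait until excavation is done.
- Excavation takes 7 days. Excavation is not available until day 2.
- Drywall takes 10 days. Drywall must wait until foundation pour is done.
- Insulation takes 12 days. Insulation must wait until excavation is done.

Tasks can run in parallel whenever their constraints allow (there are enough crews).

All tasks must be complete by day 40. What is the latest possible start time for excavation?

10

To finish by day 40, final inspection (duration 7) must start no later than day 33.
Since final inspection (must start by day 33, minus 2-day gap → day 31) depends on it, drywall must finish by day 31. Backing off its 10-day duration gives a latest start of day 21.
Foundation pour must finish in time for drywall (must start by day 21); final inspection (must start by day 33). The tightest is day 21, so foundation pour must start by 21 − 4 = day 17.
Nothing follows plumbing rough-in; the deadline of day 40 is its only limit. It must start by 40 − 10 = day 30.
Electrical rough-in must finish by day 40; it takes 4 days, so it must start by 40 − 4 = day 36.
Insulation must finish by day 40; it takes 12 days, so it must start by 40 − 12 = day 28.
Excavation must finish in time for foundation pour (must start by day 17); plumbing rough-in (must start by day 30); electrical rough-in (must start by day 36); insulation (must start by day 28). The tightest is day 17, so excavation must start by 17 − 7 = day 10.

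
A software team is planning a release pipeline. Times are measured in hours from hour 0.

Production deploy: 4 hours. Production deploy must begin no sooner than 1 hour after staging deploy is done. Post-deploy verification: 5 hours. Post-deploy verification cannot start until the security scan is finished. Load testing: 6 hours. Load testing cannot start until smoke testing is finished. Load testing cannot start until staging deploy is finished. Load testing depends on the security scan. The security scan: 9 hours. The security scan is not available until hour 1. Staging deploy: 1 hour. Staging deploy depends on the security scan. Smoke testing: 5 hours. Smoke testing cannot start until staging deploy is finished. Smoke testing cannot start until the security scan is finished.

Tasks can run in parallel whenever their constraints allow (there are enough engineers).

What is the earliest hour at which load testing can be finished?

22

The security scan cannot begin until its own release at hour 1. It runs from hour 1 to 1 + 9 = hour 10.
Staging deploy cannot begin until the security scan (finishes hour 10). It runs from hour 10 to 10 + 1 = hour 11.
Smoke testing needs all of staging deploy (finishes hour 11); the security scan (finishes hour 10). That puts its earliest start at hour 11; it finishes at 11 + 5 = hour 16.
Load testing has to wait for smoke testing (finishes hour 16); staging deploy (finishes hour 11); the security scan (finishes hour 10). The latest of these is hour 16, so load testing runs hour 16 to 16 + 6 = hour 22.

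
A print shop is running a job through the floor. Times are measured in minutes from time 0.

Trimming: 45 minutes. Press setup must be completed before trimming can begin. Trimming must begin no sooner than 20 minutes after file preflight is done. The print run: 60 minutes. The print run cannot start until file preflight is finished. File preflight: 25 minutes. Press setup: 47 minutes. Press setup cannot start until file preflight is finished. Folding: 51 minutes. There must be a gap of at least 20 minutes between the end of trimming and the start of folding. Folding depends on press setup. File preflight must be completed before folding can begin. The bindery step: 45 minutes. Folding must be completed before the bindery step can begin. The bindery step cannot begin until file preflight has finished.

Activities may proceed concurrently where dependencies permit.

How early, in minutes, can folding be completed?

188

Nothing blocks file preflight, so it runs from minute 0 to minute 25.
After file preflight (finishes minute 25), press setup can start at minute 25 and finishes at minute 72.
For trimming: press setup (finishes minute 72); file preflight (finishes minute 25, plus 20-minute gap → minute 45). Taking the maximum gives a start of minute 72, and it finishes at 72 + 45 = minute 117.
Folding has to wait for trimming (finishes minute 117, plus 20-minute gap → minute 137); press setup (finishes minute 72); file preflight (finishes minute 25). The latest of these is minute 137, so folding runs minute 137 to 137 + 51 = minute 188.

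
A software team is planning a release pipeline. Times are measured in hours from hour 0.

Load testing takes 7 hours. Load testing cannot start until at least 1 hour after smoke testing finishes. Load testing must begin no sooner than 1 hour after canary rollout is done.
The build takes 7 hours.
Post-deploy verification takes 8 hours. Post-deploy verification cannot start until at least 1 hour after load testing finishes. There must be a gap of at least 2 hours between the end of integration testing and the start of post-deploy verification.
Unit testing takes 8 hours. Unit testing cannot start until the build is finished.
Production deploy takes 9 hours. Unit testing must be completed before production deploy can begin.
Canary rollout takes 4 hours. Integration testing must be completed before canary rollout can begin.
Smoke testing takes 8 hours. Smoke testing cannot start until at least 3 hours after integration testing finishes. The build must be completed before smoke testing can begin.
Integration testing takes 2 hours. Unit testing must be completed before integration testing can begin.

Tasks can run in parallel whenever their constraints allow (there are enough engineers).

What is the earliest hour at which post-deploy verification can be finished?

Nothing blocks the build, so it runs from hour 0 to hour 7.
Unit testing waits on the build (finishes hour 7), so it starts at hour 7 and finishes at 7 + 8 = hour 15.
Integration testing waits on unit testing (finishes hour 15), so it starts at hour 15 and finishes at 15 + 2 = hour 17.
After integration testing (finishes hour 17), canary rollout can start at hour 17 and finishes at hour 21.
For smoke testing: integration testing (finishes hour 17, plus 3-hour gap → hour 20); the build (finishes hour 7). Taking the maximum gives a start of hour 20, and it finishes at 20 + 8 = hour 28.
Load testing needs all of smoke testing (finishes hour 28, plus 1-hour gap → hour 29); canary rollout (finishes hour 21, plus 1-hour gap → hour 22). That puts its earliest start at hour 29; it finishes at 29 + 7 = hour 36.
For post-deploy verification: load testing (finishes hour 36, plus 1-hour gap → hour 37); integration testing (finishes hour 17, plus 2-hour gap → hour 19). Taking the maximum gives a start of hour 37, and it finishes at 37 + 8 = hour 45.

45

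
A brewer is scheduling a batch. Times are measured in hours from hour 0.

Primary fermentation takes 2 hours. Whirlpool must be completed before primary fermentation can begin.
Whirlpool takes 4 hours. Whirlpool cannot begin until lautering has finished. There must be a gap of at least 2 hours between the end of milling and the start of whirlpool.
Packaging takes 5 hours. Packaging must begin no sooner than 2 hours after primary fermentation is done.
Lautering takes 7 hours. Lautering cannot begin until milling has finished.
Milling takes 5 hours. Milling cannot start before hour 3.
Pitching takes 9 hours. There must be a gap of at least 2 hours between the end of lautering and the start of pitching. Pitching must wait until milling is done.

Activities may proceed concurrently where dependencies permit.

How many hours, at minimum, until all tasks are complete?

Milling waits on its own release at hour 3, so it starts at hour 3 and finishes at 3 + 5 = hour 8.
Lautering cannot begin until milling (finishes hour 8). It runs from hour 8 to 8 + 7 = hour 15.
Pitching needs all of lautering (finishes hour 15, plus 2-hour gap → hour 17); milling (finishes hour 8). That puts its earliest start at hour 17; it finishes at 17 + 9 = hour 26.
Whirlpool has to wait for lautering (finishes hour 15); milling (finishes hour 8, plus 2-hour gap → hour 10). The latest of these is hour 15, so whirlpool runs hour 15 to 15 + 4 = hour 19.
Primary fermentation cannot begin until whirlpool (finishes hour 19). It runs from hour 19 to 19 + 2 = hour 21.
Packaging waits on primary fermentation (finishes hour 21, plus 2-hour gap → hour 23), so it starts at hour 23 and finishes at 23 + 5 = hour 28.
All tasks are finished once the last one completes. Finish times: Milling at 8, Lautering at 15, Whirlpool at 19, Pitching at 26, Primary fermentation at 21, Packaging at 28. The latest is hour 28.

28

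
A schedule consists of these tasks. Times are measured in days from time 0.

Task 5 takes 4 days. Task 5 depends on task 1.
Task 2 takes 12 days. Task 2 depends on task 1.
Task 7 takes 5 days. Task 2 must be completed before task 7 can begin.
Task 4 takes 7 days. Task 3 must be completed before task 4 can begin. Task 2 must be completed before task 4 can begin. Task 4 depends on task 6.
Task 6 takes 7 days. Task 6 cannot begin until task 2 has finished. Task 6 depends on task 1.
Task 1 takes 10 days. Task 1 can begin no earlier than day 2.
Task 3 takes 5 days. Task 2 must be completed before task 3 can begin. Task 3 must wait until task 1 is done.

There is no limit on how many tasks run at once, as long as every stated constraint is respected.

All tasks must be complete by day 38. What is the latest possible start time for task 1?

2

Nothing follows task 4; the deadline of day 38 is its only limit. It must start by 38 − 7 = day 31.
Task 3 has to be done before task 4 (must start by day 31). That means finishing by day 31, i.e. starting by 31 − 5 = day 26.
Task 6 must finish before task 4 (must start by day 31). With a 7-day duration, task 6 must start by 31 − 7 = day 24.
Task 7 must finish by day 38; it takes 5 days, so it must start by 38 − 5 = day 33.
Task 2 must finish in time for task 3 (must start by day 26); task 4 (must start by day 31); task 6 (must start by day 24); task 7 (must start by day 33). The tightest is day 24, so task 2 must start by 24 − 12 = day 12.
Nothing follows task 5; the deadline of day 38 is its only limit. It must start by 38 − 4 = day 34.
Task 1 feeds task 2 (must start by day 12); task 3 (must start by day 26); task 5 (must start by day 34); task 6 (must start by day 24). Taking the minimum, task 1 must finish by day 12 and start by 12 − 10 = day 2.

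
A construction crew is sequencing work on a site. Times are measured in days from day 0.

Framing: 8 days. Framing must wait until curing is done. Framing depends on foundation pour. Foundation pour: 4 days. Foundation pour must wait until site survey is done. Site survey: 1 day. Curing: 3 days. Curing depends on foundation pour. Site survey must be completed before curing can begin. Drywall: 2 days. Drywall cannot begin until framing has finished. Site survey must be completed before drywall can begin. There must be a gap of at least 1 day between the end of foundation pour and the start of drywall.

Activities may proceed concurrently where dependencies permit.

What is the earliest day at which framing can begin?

8

Site survey can start immediately at day 0; it finishes at day 1.
After site survey (finishes day 1), foundation pour can start at day 1 and finishes at day 5.
Curing needs all of foundation pour (finishes day 5); site survey (finishes day 1). That puts its earliest start at day 5; it finishes at 5 + 3 = day 8.
Framing waits on curing (finishes day 8); foundation pour (finishes day 5). The latest of these is day 8, which is the earliest framing can start.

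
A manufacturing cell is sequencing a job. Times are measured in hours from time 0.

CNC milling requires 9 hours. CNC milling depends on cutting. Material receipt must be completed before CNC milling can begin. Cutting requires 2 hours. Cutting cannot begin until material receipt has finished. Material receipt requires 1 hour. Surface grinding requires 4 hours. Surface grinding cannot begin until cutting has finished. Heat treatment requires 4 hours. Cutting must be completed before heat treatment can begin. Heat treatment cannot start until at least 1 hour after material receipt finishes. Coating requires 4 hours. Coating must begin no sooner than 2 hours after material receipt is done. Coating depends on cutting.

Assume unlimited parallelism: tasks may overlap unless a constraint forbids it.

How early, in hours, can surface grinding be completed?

7

Nothing blocks material receipt, so it runs from hour 0 to hour 1.
Cutting cannot begin until material receipt (finishes hour 1). It runs from hour 1 to 1 + 2 = hour 3.
After cutting (finishes hour 3), surface grinding can start at hour 3 and finishes at hour 7.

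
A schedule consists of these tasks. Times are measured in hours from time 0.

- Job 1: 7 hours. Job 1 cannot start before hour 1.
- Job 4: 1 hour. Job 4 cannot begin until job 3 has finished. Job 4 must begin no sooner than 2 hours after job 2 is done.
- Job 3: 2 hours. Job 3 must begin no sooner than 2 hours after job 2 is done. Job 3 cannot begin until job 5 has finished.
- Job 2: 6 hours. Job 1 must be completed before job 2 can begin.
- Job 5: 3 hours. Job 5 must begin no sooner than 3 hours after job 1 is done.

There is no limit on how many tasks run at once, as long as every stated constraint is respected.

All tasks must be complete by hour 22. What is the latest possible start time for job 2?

11

Job 4 must finish by hour 22; it takes 1 hour, so it must start by 22 − 1 = hour 21.
Job 3 feeds into job 4 (must start by hour 21); so job 3 must finish by hour 21 and therefore start by hour 19.
Job 2 must finish in time for job 3 (must start by hour 19, minus 2-hour gap → hour 17); job 4 (must start by hour 21, minus 2-hour gap → hour 19). The tightest is hour 17, so job 2 must start by 17 − 6 = hour 11.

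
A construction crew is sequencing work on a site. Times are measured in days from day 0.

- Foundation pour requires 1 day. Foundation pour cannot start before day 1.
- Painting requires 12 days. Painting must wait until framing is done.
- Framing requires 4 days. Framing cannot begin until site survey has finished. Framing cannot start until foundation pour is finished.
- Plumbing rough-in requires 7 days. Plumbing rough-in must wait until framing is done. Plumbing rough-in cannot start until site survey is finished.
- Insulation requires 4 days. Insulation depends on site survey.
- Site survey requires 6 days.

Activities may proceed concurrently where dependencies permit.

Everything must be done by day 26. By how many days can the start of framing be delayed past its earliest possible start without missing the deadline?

Foundation pour waits on its own release at day 1, so it starts at day 1 and finishes at 1 + 1 = day 2.
Site survey has no prerequisites, so it starts at day 0 and finishes at day 6.
For framing: site survey (finishes day 6); foundation pour (finishes day 2). Taking the maximum gives a start of day 6, and it finishes at 6 + 4 = day 10.

Working backward from the deadline:
Plumbing rough-in must finish by day 26; it takes 7 days, so it must start by 26 − 7 = day 19.
To finish by day 26, painting (duration 12) must start no later than day 14.
Framing must finish in time for plumbing rough-in (must start by day 19); painting (must start by day 14). The tightest is day 14, so framing must start by 14 − 4 = day 10.
So framing can start as early as day 6 and as late as day 10, giving 10 − 6 = 4 days of slack.

4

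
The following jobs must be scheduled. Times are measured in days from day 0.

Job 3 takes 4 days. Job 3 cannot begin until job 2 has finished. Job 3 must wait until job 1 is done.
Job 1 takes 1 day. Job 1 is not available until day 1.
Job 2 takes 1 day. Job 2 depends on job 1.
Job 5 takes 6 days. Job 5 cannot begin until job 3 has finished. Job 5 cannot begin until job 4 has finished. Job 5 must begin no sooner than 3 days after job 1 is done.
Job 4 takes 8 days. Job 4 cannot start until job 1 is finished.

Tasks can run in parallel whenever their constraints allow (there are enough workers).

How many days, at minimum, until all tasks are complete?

16

Job 1 cannot begin until its own release at day 1. It runs from day 1 to 1 + 1 = day 2.
After job 1 (finishes day 2), job 4 can start at day 2 and finishes at day 10.
Job 2 waits on job 1 (finishes day 2), so it starts at day 2 and finishes at 2 + 1 = day 3.
For job 3: job 2 (finishes day 3); job 1 (finishes day 2). Taking the maximum gives a start of day 3, and it finishes at 3 + 4 = day 7.
Job 5 cannot start until job 3 (finishes day 7); job 4 (finishes day 10); job 1 (finishes day 2, plus 3-day gap → day 5). The controlling bound is day 10, so job 5 finishes at 10 + 6 = day 16.
All tasks are finished once the last one completes. Finish times: Job 1 at 2, Job 2 at 3, Job 3 at 7, Job 4 at 10, Job 5 at 16. The latest is day 16.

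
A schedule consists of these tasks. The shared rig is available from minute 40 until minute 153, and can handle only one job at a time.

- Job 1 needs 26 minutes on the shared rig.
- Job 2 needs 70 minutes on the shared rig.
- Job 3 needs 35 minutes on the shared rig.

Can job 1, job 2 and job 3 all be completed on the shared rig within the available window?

No

The shared rig window is 153 − 40 = 113 minutes.
Running back to back, the jobs need 26 + 70 + 35 = 131 minutes on the shared rig.
Since 131 > 113, they cannot all fit.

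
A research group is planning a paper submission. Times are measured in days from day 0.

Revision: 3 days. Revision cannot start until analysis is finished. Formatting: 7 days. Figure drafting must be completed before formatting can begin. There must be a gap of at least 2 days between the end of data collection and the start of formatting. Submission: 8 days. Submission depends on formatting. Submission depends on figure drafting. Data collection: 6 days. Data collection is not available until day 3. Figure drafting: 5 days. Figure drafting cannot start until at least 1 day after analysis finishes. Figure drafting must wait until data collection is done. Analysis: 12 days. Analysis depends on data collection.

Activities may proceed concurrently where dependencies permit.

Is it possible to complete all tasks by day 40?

No

After its own release at day 3, data collection can start at day 3 and finishes at day 9.
Analysis cannot begin until data collection (finishes day 9). It runs from day 9 to 9 + 12 = day 21.
Revision waits on analysis (finishes day 21), so it starts at day 21 and finishes at 21 + 3 = day 24.
For figure drafting: analysis (finishes day 21, plus 1-day gap → day 22); data collection (finishes day 9). Taking the maximum gives a start of day 22, and it finishes at 22 + 5 = day 27.
Formatting needs all of figure drafting (finishes day 27); data collection (finishes day 9, plus 2-day gap → day 11). That puts its earliest start at day 27; it finishes at 27 + 7 = day 34.
Submission cannot start until formatting (finishes day 34); figure drafting (finishes day 27). The controlling bound is day 34, so submission finishes at 34 + 8 = day 42.
The earliest everything can be done is day 42, which is after the deadline of 40, so it is not possible.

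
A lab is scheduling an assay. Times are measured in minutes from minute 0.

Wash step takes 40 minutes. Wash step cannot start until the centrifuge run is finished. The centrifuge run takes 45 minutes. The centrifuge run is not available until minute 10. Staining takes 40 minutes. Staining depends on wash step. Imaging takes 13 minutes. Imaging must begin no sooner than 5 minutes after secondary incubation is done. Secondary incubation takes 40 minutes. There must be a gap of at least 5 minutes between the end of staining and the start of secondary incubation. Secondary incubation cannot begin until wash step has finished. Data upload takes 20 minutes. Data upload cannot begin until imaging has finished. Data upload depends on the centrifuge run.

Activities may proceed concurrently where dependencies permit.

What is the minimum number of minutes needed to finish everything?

The centrifuge run waits on its own release at minute 10, so it starts at minute 10 and finishes at 10 + 45 = minute 55.
Wash step waits on the centrifuge run (finishes minute 55), so it starts at minute 55 and finishes at 55 + 40 = minute 95.
After wash step (finishes minute 95), staining can start at minute 95 and finishes at minute 135.
For secondary incubation: staining (finishes minute 135, plus 5-minute gap → minute 140); wash step (finishes minute 95). Taking the maximum gives a start of minute 140, and it finishes at 140 + 40 = minute 180.
After secondary incubation (finishes minute 180, plus 5-minute gap → minute 185), imaging can start at minute 185 and finishes at minute 198.
Data upload has to wait for imaging (finishes minute 198); the centrifuge run (finishes minute 55). The latest of these is minute 198, so data upload runs minute 198 to 198 + 20 = minute 218.
All tasks are finished once the last one completes. Finish times: The centrifuge run at 55, Wash step at 95, Staining at 135, Secondary incubation at 180, Imaging at 198, Data upload at 218. The latest is minute 218.

218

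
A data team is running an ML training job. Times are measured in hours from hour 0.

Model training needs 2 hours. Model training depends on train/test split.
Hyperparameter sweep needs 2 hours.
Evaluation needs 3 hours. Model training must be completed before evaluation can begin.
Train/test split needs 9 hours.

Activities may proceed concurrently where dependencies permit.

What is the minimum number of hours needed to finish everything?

14

Hyperparameter sweep can start immediately at hour 0; it finishes at hour 2.
Train/test split can start immediately at hour 0; it finishes at hour 9.
After train/test split (finishes hour 9), model training can start at hour 9 and finishes at hour 11.
After model training (finishes hour 11), evaluation can start at hour 11 and finishes at hour 14.
All tasks are finished once the last one completes. Finish times: Train/test split at 9, Hyperparameter sweep at 2, Model training at 11, Evaluation at 14. The latest is hour 14.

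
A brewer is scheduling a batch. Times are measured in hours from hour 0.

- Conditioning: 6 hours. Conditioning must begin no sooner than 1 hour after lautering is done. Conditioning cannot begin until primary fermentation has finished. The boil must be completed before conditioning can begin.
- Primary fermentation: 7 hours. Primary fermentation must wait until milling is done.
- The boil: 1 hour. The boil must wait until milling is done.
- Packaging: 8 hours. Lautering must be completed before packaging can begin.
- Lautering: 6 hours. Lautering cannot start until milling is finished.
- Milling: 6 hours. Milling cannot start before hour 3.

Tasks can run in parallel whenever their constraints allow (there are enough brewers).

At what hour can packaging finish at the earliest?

23

After its own release at hour 3, milling can start at hour 3 and finishes at hour 9.
Lautering waits on milling (finishes hour 9), so it starts at hour 9 and finishes at 9 + 6 = hour 15.
After lautering (finishes hour 15), packaging can start at hour 15 and finishes at hour 23.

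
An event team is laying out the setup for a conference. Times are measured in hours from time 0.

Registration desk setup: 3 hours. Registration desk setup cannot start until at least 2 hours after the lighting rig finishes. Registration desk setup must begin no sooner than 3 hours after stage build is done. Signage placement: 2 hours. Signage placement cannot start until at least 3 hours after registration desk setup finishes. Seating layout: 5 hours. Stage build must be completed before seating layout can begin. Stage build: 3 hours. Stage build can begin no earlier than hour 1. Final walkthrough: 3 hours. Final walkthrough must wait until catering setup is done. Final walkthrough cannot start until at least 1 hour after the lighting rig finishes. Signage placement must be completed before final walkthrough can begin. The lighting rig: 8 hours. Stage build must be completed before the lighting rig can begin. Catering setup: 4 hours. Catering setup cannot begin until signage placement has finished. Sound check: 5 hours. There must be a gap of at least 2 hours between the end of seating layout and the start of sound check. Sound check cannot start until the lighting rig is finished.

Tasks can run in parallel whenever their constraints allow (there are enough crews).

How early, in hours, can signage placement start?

20

After its own release at hour 1, stage build can start at hour 1 and finishes at hour 4.
The lighting rig cannot begin until stage build (finishes hour 4). It runs from hour 4 to 4 + 8 = hour 12.
Registration desk setup has to wait for the lighting rig (finishes hour 12, plus 2-hour gap → hour 14); stage build (finishes hour 4, plus 3-hour gap → hour 7). The latest of these is hour 14, so registration desk setup runs hour 14 to 14 + 3 = hour 17.
Signage placement waits on registration desk setup (finishes hour 17, plus 3-hour gap → hour 20), so the earliest it can start is hour 20.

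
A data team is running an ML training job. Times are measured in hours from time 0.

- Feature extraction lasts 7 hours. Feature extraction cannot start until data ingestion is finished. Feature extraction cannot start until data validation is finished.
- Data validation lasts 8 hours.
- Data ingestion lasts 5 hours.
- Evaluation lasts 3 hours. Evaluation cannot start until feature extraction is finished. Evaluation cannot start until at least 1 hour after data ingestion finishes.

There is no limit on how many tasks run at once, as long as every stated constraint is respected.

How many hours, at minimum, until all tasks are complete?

Data validation has no prerequisites, so it starts at hour 0 and finishes at hour 8.
Nothing blocks data ingestion, so it runs from hour 0 to hour 5.
Feature extraction cannot start until data ingestion (finishes hour 5); data validation (finishes hour 8). The controlling bound is hour 8, so feature extraction finishes at 8 + 7 = hour 15.
Evaluation has to wait for feature extraction (finishes hour 15); data ingestion (finishes hour 5, plus 1-hour gap → hour 6). The latest of these is hour 15, so evaluation runs hour 15 to 15 + 3 = hour 18.
All tasks are finished once the last one completes. Finish times: Data ingestion at 5, Data validation at 8, Feature extraction at 15, Evaluation at 18. The latest is hour 18.

18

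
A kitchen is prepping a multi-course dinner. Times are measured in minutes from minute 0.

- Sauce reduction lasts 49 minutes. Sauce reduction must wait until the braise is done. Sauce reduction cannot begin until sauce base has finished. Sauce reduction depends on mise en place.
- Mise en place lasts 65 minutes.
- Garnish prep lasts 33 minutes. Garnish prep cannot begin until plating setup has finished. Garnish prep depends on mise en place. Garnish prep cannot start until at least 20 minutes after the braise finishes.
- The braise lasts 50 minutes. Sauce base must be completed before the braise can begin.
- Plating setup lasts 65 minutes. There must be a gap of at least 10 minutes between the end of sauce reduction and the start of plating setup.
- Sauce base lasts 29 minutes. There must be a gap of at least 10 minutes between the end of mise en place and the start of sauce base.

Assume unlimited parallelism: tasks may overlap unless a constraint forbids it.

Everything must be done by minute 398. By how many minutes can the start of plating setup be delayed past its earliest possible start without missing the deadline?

Mise en place can start immediately at minute 0; it finishes at minute 65.
After mise en place (finishes minute 65, plus 10-minute gap → minute 75), sauce base can start at minute 75 and finishes at minute 104.
The braise cannot begin until sauce base (finishes minute 104). It runs from minute 104 to 104 + 50 = minute 154.
Sauce reduction cannot start until the braise (finishes minute 154); sauce base (finishes minute 104); mise en place (finishes minute 65). The controlling bound is minute 154, so sauce reduction finishes at 154 + 49 = minute 203.
Plating setup waits on sauce reduction (finishes minute 203, plus 10-minute gap → minute 213), so it starts at minute 213 and finishes at 213 + 65 = minute 278.

Working backward from the deadline:
To finish by minute 398, garnish prep (duration 33) must start no later than minute 365.
Plating setup feeds into garnish prep (must start by minute 365); so plating setup must finish by minute 365 and therefore start by minute 300.
So plating setup can start as early as minute 213 and as late as minute 300, giving 300 − 213 = 87 minutes of slack.

87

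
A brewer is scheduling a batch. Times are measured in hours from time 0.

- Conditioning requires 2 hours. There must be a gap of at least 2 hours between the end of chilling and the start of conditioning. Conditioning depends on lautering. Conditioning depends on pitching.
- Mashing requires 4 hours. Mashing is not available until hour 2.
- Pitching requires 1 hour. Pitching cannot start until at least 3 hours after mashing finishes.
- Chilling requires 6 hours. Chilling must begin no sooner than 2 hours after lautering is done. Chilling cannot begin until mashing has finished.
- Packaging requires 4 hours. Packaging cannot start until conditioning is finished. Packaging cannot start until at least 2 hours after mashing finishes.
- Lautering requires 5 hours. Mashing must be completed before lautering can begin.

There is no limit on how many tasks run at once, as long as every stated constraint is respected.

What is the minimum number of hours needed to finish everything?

27

After its own release at hour 2, mashing can start at hour 2 and finishes at hour 6.
Pitching cannot begin until mashing (finishes hour 6, plus 3-hour gap → hour 9). It runs from hour 9 to 9 + 1 = hour 10.
After mashing (finishes hour 6), lautering can start at hour 6 and finishes at hour 11.
Chilling cannot start until lautering (finishes hour 11, plus 2-hour gap → hour 13); mashing (finishes hour 6). The controlling bound is hour 13, so chilling finishes at 13 + 6 = hour 19.
Conditioning needs all of chilling (finishes hour 19, plus 2-hour gap → hour 21); lautering (finishes hour 11); pitching (finishes hour 10). That puts its earliest start at hour 21; it finishes at 21 + 2 = hour 23.
Packaging has to wait for conditioning (finishes hour 23); mashing (finishes hour 6, plus 2-hour gap → hour 8). The latest of these is hour 23, so packaging runs hour 23 to 23 + 4 = hour 27.
All tasks are finished once the last one completes. Finish times: Mashing at 6, Lautering at 11, Chilling at 19, Pitching at 10, Conditioning at 23, Packaging at 27. The latest is hour 27.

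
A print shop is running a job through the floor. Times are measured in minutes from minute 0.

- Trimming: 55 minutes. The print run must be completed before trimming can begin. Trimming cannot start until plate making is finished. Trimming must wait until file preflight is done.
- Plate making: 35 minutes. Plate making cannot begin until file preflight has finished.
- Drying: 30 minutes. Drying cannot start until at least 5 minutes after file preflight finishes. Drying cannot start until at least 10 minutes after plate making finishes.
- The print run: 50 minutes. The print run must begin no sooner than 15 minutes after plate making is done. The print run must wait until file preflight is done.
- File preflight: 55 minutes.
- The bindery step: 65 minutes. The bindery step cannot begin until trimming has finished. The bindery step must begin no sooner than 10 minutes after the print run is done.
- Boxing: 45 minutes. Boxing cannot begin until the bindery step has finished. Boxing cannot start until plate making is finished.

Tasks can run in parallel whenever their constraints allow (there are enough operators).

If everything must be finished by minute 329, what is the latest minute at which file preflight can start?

Boxing has no dependents, so it just needs to finish by minute 329. Starting by 329 − 45 = minute 284 achieves that.
The bindery step feeds into boxing (must start by minute 284); so the bindery step must finish by minute 284 and therefore start by minute 219.
Since the bindery step (must start by minute 219) depends on it, trimming must finish by minute 219. Backing off its 55-minute duration gives a latest start of minute 164.
The print run must finish in time for trimming (must start by minute 164); the bindery step (must start by minute 219, minus 10-minute gap → minute 209). The tightest is minute 164, so the print run must start by 164 − 50 = minute 114.
Nothing follows drying; the deadline of minute 329 is its only limit. It must start by 329 − 30 = minute 299.
For plate making: the print run (must start by minute 114, minus 15-minute gap → minute 99); drying (must start by minute 299, minus 10-minute gap → minute 289); trimming (must start by minute 164); boxing (must start by minute 284). The most restrictive is minute 99; with a 35-minute duration, plate making must start by minute 64.
File preflight has several dependents: plate making (must start by minute 64); the print run (must start by minute 114); drying (must start by minute 299, minus 5-minute gap → minute 294); trimming (must start by minute 164). The earliest of those limits is minute 64, so file preflight must start by 64 − 55 = minute 9.

9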